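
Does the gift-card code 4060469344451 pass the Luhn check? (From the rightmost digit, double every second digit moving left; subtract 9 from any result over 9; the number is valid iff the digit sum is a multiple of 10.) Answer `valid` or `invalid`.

From the right, keep odd positions and double even positions (subtract 9 from any doubled value over 9):
  doubled (positions 2,4,...): 1 8 6 3 0 0 → sum 18
  kept (positions 1,3,...): 1 4 4 9 4 6 4 → sum 32
Total = 50.
50 mod 10 = 0, so the number is valid.

valid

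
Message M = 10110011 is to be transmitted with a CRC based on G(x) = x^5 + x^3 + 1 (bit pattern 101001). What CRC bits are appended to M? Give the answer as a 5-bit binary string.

01011

Append 5 zeros: 1011001100000. Divide by 101001 (XOR where the leading bit is 1):
  pos 0: 101100 XOR 101001 = 000101
  pos 3: 101110 XOR 101001 = 000111
  pos 6: 111000 XOR 101001 = 010001
  pos 7: 100010 XOR 101001 = 001011
Remainder (last 5 bits) = 01011. This is the CRC / FCS.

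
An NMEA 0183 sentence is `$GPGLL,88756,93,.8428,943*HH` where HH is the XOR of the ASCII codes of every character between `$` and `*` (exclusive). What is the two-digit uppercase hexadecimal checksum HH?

78

XOR the ASCII codes of the payload characters:
  'G' = 0x47 → acc = 0x47
  'P' = 0x50 → acc = 0x17
  'G' = 0x47 → acc = 0x50
  'L' = 0x4C → acc = 0x1C
  'L' = 0x4C → acc = 0x50
  ',' = 0x2C → acc = 0x7C
  '8' = 0x38 → acc = 0x44
  '8' = 0x38 → acc = 0x7C
  '7' = 0x37 → acc = 0x4B
  '5' = 0x35 → acc = 0x7E
  '6' = 0x36 → acc = 0x48
  ',' = 0x2C → acc = 0x64
  '9' = 0x39 → acc = 0x5D
  '3' = 0x33 → acc = 0x6E
  ',' = 0x2C → acc = 0x42
  '.' = 0x2E → acc = 0x6C
  '8' = 0x38 → acc = 0x54
  '4' = 0x34 → acc = 0x60
  '2' = 0x32 → acc = 0x52
  '8' = 0x38 → acc = 0x6A
  ',' = 0x2C → acc = 0x46
  '9' = 0x39 → acc = 0x7F
  '4' = 0x34 → acc = 0x4B
  '3' = 0x33 → acc = 0x78
Checksum = 0x78.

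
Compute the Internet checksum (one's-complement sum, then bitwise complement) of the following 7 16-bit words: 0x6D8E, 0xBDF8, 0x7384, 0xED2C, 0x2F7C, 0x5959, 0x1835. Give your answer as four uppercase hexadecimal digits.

D2BC

One's-complement addition (fold any carry out of bit 15 back into bit 0):
  0x6D8E + 0xBDF8 = 0x12B86 → wrap carry → 0x2B87
  0x2B87 + 0x7384 = 0x09F0B
  0x9F0B + 0xED2C = 0x18C37 → wrap carry → 0x8C38
  0x8C38 + 0x2F7C = 0x0BBB4
  0xBBB4 + 0x5959 = 0x1150D → wrap carry → 0x150E
  0x150E + 0x1835 = 0x02D43
One's-complement sum = 0x2D43.
Checksum = ~0x2D43 & 0xFFFF = 0xD2BC.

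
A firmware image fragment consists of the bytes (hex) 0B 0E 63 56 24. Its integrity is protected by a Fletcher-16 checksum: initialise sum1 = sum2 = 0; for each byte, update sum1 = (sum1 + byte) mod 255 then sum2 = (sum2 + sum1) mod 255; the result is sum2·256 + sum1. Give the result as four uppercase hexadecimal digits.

Running sums (mod 255):
  after byte 0 (0B): sum1=11, sum2=11
  after byte 1 (0E): sum1=25, sum2=36
  after byte 2 (63): sum1=124, sum2=160
  after byte 3 (56): sum1=210, sum2=115
  after byte 4 (24): sum1=246, sum2=106
Checksum = sum2·256 + sum1 = 106·256 + 246 = 27382 = 0x6AF6.

6AF6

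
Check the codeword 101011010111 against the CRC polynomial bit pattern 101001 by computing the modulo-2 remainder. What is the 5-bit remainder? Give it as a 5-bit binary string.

Modulo-2 division of 101011010111 by 101001:
  pos 0: 101011 XOR 101001 = 000010
  pos 4: 100101 XOR 101001 = 001100
  pos 6: 110011 XOR 101001 = 011010
Remainder = 11010 (nonzero — an error is detected).

11010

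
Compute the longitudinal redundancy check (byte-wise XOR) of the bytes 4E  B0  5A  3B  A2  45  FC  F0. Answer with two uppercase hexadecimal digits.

XOR the bytes together:
  start with 0x4E
  0x4E ⊕ 0xB0 = 0xFE
  0xFE ⊕ 0x5A = 0xA4
  0xA4 ⊕ 0x3B = 0x9F
  0x9F ⊕ 0xA2 = 0x3D
  0x3D ⊕ 0x45 = 0x78
  0x78 ⊕ 0xFC = 0x84
  0x84 ⊕ 0xF0 = 0x74

74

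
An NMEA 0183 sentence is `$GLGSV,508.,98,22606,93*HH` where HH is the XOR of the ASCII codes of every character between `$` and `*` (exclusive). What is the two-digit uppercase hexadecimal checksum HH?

61

XOR the ASCII codes of the payload characters:
  'G' = 0x47 → acc = 0x47
  'L' = 0x4C → acc = 0x0B
  'G' = 0x47 → acc = 0x4C
  'S' = 0x53 → acc = 0x1F
  'V' = 0x56 → acc = 0x49
  ',' = 0x2C → acc = 0x65
  '5' = 0x35 → acc = 0x50
  '0' = 0x30 → acc = 0x60
  '8' = 0x38 → acc = 0x58
  '.' = 0x2E → acc = 0x76
  ',' = 0x2C → acc = 0x5A
  '9' = 0x39 → acc = 0x63
  '8' = 0x38 → acc = 0x5B
  ',' = 0x2C → acc = 0x77
  '2' = 0x32 → acc = 0x45
  '2' = 0x32 → acc = 0x77
  '6' = 0x36 → acc = 0x41
  '0' = 0x30 → acc = 0x71
  '6' = 0x36 → acc = 0x47
  ',' = 0x2C → acc = 0x6B
  '9' = 0x39 → acc = 0x52
  '3' = 0x33 → acc = 0x61
Checksum = 0x61.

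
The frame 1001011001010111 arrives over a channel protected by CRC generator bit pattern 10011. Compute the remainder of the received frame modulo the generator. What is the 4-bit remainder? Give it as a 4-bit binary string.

1011

Modulo-2 division of 1001011001010111 by 10011:
  pos 0: 10010 XOR 10011 = 00001
  pos 4: 11100 XOR 10011 = 01111
  pos 5: 11111 XOR 10011 = 01100
  pos 6: 11000 XOR 10011 = 01011
  pos 7: 10111 XOR 10011 = 00100
  pos 9: 10001 XOR 10011 = 00010
Remainder = 1011 (nonzero — an error is detected).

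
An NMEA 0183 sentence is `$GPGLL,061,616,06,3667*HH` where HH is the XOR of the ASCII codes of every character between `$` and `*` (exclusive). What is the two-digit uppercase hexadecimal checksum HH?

XOR the ASCII codes of the payload characters:
  'G' = 0x47 → acc = 0x47
  'P' = 0x50 → acc = 0x17
  'G' = 0x47 → acc = 0x50
  'L' = 0x4C → acc = 0x1C
  'L' = 0x4C → acc = 0x50
  ',' = 0x2C → acc = 0x7C
  '0' = 0x30 → acc = 0x4C
  '6' = 0x36 → acc = 0x7A
  '1' = 0x31 → acc = 0x4B
  ',' = 0x2C → acc = 0x67
  '6' = 0x36 → acc = 0x51
  '1' = 0x31 → acc = 0x60
  '6' = 0x36 → acc = 0x56
  ',' = 0x2C → acc = 0x7A
  '0' = 0x30 → acc = 0x4A
  '6' = 0x36 → acc = 0x7C
  ',' = 0x2C → acc = 0x50
  '3' = 0x33 → acc = 0x63
  '6' = 0x36 → acc = 0x55
  '6' = 0x36 → acc = 0x63
  '7' = 0x37 → acc = 0x54
Checksum = 0x54.

54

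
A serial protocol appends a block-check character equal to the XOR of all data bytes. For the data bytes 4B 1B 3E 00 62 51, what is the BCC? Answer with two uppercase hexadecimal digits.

XOR the bytes together:
  start with 0x4B
  0x4B ⊕ 0x1B = 0x50
  0x50 ⊕ 0x3E = 0x6E
  0x6E ⊕ 0x00 = 0x6E
  0x6E ⊕ 0x62 = 0x0C
  0x0C ⊕ 0x51 = 0x5D

5D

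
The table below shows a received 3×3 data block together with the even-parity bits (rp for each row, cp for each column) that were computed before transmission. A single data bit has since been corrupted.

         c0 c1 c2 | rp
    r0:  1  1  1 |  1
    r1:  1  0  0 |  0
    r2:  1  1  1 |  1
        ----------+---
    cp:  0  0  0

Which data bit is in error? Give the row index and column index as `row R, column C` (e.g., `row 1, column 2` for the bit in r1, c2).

row 1, column 0

Recompute each row's even parity and compare to rp:
  r0: data parity 1, sent rp 1 → ok
  r1: data parity 1, sent rp 0 → mismatch
  r2: data parity 1, sent rp 1 → ok
Recompute each column's even parity and compare to cp:
  c0: data parity 1, sent cp 0 → mismatch
  c1: data parity 0, sent cp 0 → ok
  c2: data parity 0, sent cp 0 → ok
Exactly one row (r1) and one column (c0) fail → the flipped bit is at their intersection.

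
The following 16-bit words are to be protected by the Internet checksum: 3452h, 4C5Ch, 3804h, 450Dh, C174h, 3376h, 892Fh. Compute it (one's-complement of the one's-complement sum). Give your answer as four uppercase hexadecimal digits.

One's-complement addition (fold any carry out of bit 15 back into bit 0):
  0x3452 + 0x4C5C = 0x080AE
  0x80AE + 0x3804 = 0x0B8B2
  0xB8B2 + 0x450D = 0x0FDBF
  0xFDBF + 0xC174 = 0x1BF33 → wrap carry → 0xBF34
  0xBF34 + 0x3376 = 0x0F2AA
  0xF2AA + 0x892F = 0x17BD9 → wrap carry → 0x7BDA
One's-complement sum = 0x7BDA.
Checksum = ~0x7BDA & 0xFFFF = 0x8425.

8425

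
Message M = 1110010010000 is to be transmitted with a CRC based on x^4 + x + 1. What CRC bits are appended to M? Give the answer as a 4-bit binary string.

0001

Append 4 zeros: 11100100100000000. Divide by 10011 (XOR where the leading bit is 1):
  pos 0: 11100 XOR 10011 = 01111
  pos 1: 11111 XOR 10011 = 01100
  pos 2: 11000 XOR 10011 = 01011
  pos 3: 10110 XOR 10011 = 00101
  pos 5: 10110 XOR 10011 = 00101
  pos 7: 10100 XOR 10011 = 00111
  pos 9: 11100 XOR 10011 = 01111
  pos 10: 11110 XOR 10011 = 01101
  pos 11: 11010 XOR 10011 = 01001
  pos 12: 10010 XOR 10011 = 00001
Remainder (last 4 bits) = 0001. This is the CRC / FCS.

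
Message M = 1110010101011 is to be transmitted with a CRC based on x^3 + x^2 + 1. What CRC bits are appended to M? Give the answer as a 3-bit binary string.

110

Append 3 zeros: 1110010101011000. Divide by 1101 (XOR where the leading bit is 1):
  pos 0: 1110 XOR 1101 = 0011
  pos 2: 1101 XOR 1101 = 0000
  pos 7: 1010 XOR 1101 = 0111
  pos 8: 1111 XOR 1101 = 0010
  pos 10: 1010 XOR 1101 = 0111
  pos 11: 1110 XOR 1101 = 0011
Remainder (last 3 bits) = 110. This is the CRC / FCS.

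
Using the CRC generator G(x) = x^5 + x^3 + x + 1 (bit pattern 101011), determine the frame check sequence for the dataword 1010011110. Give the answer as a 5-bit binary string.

Append 5 zeros: 101001111000000. Divide by 101011 (XOR where the leading bit is 1):
  pos 0: 101001 XOR 101011 = 000010
  pos 4: 101110 XOR 101011 = 000101
  pos 7: 101000 XOR 101011 = 000011
Remainder (last 5 bits) = 01100. This is the CRC / FCS.

01100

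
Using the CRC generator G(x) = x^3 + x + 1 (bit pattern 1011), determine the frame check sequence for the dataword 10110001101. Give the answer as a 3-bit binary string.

Append 3 zeros: 10110001101000. Divide by 1011 (XOR where the leading bit is 1):
  pos 0: 1011 XOR 1011 = 0000
  pos 7: 1101 XOR 1011 = 0110
  pos 8: 1100 XOR 1011 = 0111
  pos 9: 1110 XOR 1011 = 0101
  pos 10: 1010 XOR 1011 = 0001
Remainder (last 3 bits) = 001. This is the CRC / FCS.

001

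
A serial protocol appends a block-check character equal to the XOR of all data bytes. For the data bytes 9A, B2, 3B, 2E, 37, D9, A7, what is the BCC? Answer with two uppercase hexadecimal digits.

74

XOR the bytes together:
  start with 0x9A
  0x9A ⊕ 0xB2 = 0x28
  0x28 ⊕ 0x3B = 0x13
  0x13 ⊕ 0x2E = 0x3D
  0x3D ⊕ 0x37 = 0x0A
  0x0A ⊕ 0xD9 = 0xD3
  0xD3 ⊕ 0xA7 = 0x74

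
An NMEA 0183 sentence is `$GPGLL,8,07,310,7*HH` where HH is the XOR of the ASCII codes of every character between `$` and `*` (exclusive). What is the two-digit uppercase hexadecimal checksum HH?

XOR the ASCII codes of the payload characters:
  'G' = 0x47 → acc = 0x47
  'P' = 0x50 → acc = 0x17
  'G' = 0x47 → acc = 0x50
  'L' = 0x4C → acc = 0x1C
  'L' = 0x4C → acc = 0x50
  ',' = 0x2C → acc = 0x7C
  '8' = 0x38 → acc = 0x44
  ',' = 0x2C → acc = 0x68
  '0' = 0x30 → acc = 0x58
  '7' = 0x37 → acc = 0x6F
  ',' = 0x2C → acc = 0x43
  '3' = 0x33 → acc = 0x70
  '1' = 0x31 → acc = 0x41
  '0' = 0x30 → acc = 0x71
  ',' = 0x2C → acc = 0x5D
  '7' = 0x37 → acc = 0x6A
Checksum = 0x6A.

6A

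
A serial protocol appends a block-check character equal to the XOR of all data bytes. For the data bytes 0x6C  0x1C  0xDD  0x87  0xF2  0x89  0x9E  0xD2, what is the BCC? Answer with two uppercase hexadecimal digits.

XOR the bytes together:
  start with 0x6C
  0x6C ⊕ 0x1C = 0x70
  0x70 ⊕ 0xDD = 0xAD
  0xAD ⊕ 0x87 = 0x2A
  0x2A ⊕ 0xF2 = 0xD8
  0xD8 ⊕ 0x89 = 0x51
  0x51 ⊕ 0x9E = 0xCF
  0xCF ⊕ 0xD2 = 0x1D

1D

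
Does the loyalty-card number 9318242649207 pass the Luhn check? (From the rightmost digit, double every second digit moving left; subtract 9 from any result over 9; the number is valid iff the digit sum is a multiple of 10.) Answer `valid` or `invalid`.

From the right, keep odd positions and double even positions (subtract 9 from any doubled value over 9):
  doubled (positions 2,4,...): 0 9 3 8 7 6 → sum 33
  kept (positions 1,3,...): 7 2 4 2 2 1 9 → sum 27
Total = 60.
60 mod 10 = 0, so the number is valid.

valid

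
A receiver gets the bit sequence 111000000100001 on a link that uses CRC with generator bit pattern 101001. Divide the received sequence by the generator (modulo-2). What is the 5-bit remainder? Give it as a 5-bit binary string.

Modulo-2 division of 111000000100001 by 101001:
  pos 0: 111000 XOR 101001 = 010001
  pos 1: 100010 XOR 101001 = 001011
  pos 3: 101100 XOR 101001 = 000101
  pos 6: 101100 XOR 101001 = 000101
  pos 9: 101001 XOR 101001 = 000000
Remainder = 00000 (zero — the frame passes the CRC check).

00000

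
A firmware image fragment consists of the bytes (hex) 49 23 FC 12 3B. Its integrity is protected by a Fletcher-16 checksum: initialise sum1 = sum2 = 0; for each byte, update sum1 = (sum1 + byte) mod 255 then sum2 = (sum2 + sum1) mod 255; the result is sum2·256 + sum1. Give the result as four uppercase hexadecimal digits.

Running sums (mod 255):
  after byte 0 (49): sum1=73, sum2=73
  after byte 1 (23): sum1=108, sum2=181
  after byte 2 (FC): sum1=105, sum2=31
  after byte 3 (12): sum1=123, sum2=154
  after byte 4 (3B): sum1=182, sum2=81
Checksum = sum2·256 + sum1 = 81·256 + 182 = 20918 = 0x51B6.

51B6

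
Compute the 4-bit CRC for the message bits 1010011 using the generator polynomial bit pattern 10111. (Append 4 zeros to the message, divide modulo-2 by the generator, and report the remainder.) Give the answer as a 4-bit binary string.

Append 4 zeros: 10100110000. Divide by 10111 (XOR where the leading bit is 1):
  pos 0: 10100 XOR 10111 = 00011
  pos 3: 11110 XOR 10111 = 01001
  pos 4: 10010 XOR 10111 = 00101
  pos 6: 10100 XOR 10111 = 00011
Remainder (last 4 bits) = 0011. This is the CRC / FCS.

0011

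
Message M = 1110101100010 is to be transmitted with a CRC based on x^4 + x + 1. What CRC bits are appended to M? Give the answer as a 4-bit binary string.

1110

Append 4 zeros: 11101011000100000. Divide by 10011 (XOR where the leading bit is 1):
  pos 0: 11101 XOR 10011 = 01110
  pos 1: 11100 XOR 10011 = 01111
  pos 2: 11111 XOR 10011 = 01100
  pos 3: 11001 XOR 10011 = 01010
  pos 4: 10100 XOR 10011 = 00111
  pos 6: 11100 XOR 10011 = 01111
  pos 7: 11111 XOR 10011 = 01100
  pos 8: 11000 XOR 10011 = 01011
  pos 9: 10110 XOR 10011 = 00101
  pos 11: 10100 XOR 10011 = 00111
Remainder (last 4 bits) = 1110. This is the CRC / FCS.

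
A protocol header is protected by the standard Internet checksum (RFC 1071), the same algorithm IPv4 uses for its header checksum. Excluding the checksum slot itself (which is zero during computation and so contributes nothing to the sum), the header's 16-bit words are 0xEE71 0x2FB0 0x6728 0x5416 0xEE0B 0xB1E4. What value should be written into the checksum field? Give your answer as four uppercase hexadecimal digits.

One's-complement addition (fold any carry out of bit 15 back into bit 0):
  0xEE71 + 0x2FB0 = 0x11E21 → wrap carry → 0x1E22
  0x1E22 + 0x6728 = 0x0854A
  0x854A + 0x5416 = 0x0D960
  0xD960 + 0xEE0B = 0x1C76B → wrap carry → 0xC76C
  0xC76C + 0xB1E4 = 0x17950 → wrap carry → 0x7951
One's-complement sum = 0x7951.
Checksum = ~0x7951 & 0xFFFF = 0x86AE.

86AE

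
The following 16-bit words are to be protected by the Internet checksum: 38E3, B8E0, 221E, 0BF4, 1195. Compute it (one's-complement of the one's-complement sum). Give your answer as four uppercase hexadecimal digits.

CE94

One's-complement addition (fold any carry out of bit 15 back into bit 0):
  0x38E3 + 0xB8E0 = 0x0F1C3
  0xF1C3 + 0x221E = 0x113E1 → wrap carry → 0x13E2
  0x13E2 + 0x0BF4 = 0x01FD6
  0x1FD6 + 0x1195 = 0x0316B
One's-complement sum = 0x316B.
Checksum = ~0x316B & 0xFFFF = 0xCE94.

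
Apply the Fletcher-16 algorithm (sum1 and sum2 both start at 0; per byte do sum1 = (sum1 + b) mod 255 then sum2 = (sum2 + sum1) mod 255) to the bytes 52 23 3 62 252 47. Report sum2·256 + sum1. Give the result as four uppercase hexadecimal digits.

9CB8

Running sums (mod 255):
  after byte 0 (52): sum1=52, sum2=52
  after byte 1 (23): sum1=75, sum2=127
  after byte 2 (3): sum1=78, sum2=205
  after byte 3 (62): sum1=140, sum2=90
  after byte 4 (252): sum1=137, sum2=227
  after byte 5 (47): sum1=184, sum2=156
Checksum = sum2·256 + sum1 = 156·256 + 184 = 40120 = 0x9CB8.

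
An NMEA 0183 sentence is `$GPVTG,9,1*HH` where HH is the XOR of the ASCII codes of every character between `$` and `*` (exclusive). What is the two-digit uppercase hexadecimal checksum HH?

XOR the ASCII codes of the payload characters:
  'G' = 0x47 → acc = 0x47
  'P' = 0x50 → acc = 0x17
  'V' = 0x56 → acc = 0x41
  'T' = 0x54 → acc = 0x15
  'G' = 0x47 → acc = 0x52
  ',' = 0x2C → acc = 0x7E
  '9' = 0x39 → acc = 0x47
  ',' = 0x2C → acc = 0x6B
  '1' = 0x31 → acc = 0x5A
Checksum = 0x5A.

5A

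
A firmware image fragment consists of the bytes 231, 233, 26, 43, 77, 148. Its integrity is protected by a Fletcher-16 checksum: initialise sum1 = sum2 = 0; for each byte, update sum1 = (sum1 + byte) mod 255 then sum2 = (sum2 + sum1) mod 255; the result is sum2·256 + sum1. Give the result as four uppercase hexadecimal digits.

Running sums (mod 255):
  after byte 0 (231): sum1=231, sum2=231
  after byte 1 (233): sum1=209, sum2=185
  after byte 2 (26): sum1=235, sum2=165
  after byte 3 (43): sum1=23, sum2=188
  after byte 4 (77): sum1=100, sum2=33
  after byte 5 (148): sum1=248, sum2=26
Checksum = sum2·256 + sum1 = 26·256 + 248 = 6904 = 0x1AF8.

1AF8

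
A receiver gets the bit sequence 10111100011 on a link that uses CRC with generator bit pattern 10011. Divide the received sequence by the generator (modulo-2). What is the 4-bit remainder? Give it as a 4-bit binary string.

Modulo-2 division of 10111100011 by 10011:
  pos 0: 10111 XOR 10011 = 00100
  pos 2: 10010 XOR 10011 = 00001
  pos 6: 10011 XOR 10011 = 00000
Remainder = 0000 (zero — the frame passes the CRC check).

0000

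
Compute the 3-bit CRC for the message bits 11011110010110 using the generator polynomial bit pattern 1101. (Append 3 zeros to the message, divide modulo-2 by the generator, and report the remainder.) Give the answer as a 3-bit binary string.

Append 3 zeros: 11011110010110000. Divide by 1101 (XOR where the leading bit is 1):
  pos 0: 1101 XOR 1101 = 0000
  pos 4: 1110 XOR 1101 = 0011
  pos 6: 1101 XOR 1101 = 0000
  pos 11: 1100 XOR 1101 = 0001
Remainder (last 3 bits) = 100. This is the CRC / FCS.

100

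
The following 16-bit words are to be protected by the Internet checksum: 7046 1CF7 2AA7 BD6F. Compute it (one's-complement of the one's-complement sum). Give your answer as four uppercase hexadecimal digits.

8AAB

One's-complement addition (fold any carry out of bit 15 back into bit 0):
  0x7046 + 0x1CF7 = 0x08D3D
  0x8D3D + 0x2AA7 = 0x0B7E4
  0xB7E4 + 0xBD6F = 0x17553 → wrap carry → 0x7554
One's-complement sum = 0x7554.
Checksum = ~0x7554 & 0xFFFF = 0x8AAB.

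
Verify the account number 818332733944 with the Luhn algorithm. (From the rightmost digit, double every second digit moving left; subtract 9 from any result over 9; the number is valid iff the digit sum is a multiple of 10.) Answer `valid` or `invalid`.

invalid

From the right, keep odd positions and double even positions (subtract 9 from any doubled value over 9):
  doubled (positions 2,4,...): 8 6 5 6 7 7 → sum 39
  kept (positions 1,3,...): 4 9 3 2 3 1 → sum 22
Total = 61.
61 mod 10 = 1, so the number is invalid.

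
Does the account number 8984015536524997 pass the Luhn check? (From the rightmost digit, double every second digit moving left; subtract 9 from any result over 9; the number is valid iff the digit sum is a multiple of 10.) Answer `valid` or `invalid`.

From the right, keep odd positions and double even positions (subtract 9 from any doubled value over 9):
  doubled (positions 2,4,...): 9 8 1 6 1 0 7 7 → sum 39
  kept (positions 1,3,...): 7 9 2 6 5 1 4 9 → sum 43
Total = 82.
82 mod 10 = 2, so the number is invalid.

invalid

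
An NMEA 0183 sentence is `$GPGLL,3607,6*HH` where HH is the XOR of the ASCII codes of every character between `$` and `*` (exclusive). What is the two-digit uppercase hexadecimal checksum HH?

64

XOR the ASCII codes of the payload characters:
  'G' = 0x47 → acc = 0x47
  'P' = 0x50 → acc = 0x17
  'G' = 0x47 → acc = 0x50
  'L' = 0x4C → acc = 0x1C
  'L' = 0x4C → acc = 0x50
  ',' = 0x2C → acc = 0x7C
  '3' = 0x33 → acc = 0x4F
  '6' = 0x36 → acc = 0x79
  '0' = 0x30 → acc = 0x49
  '7' = 0x37 → acc = 0x7E
  ',' = 0x2C → acc = 0x52
  '6' = 0x36 → acc = 0x64
Checksum = 0x64.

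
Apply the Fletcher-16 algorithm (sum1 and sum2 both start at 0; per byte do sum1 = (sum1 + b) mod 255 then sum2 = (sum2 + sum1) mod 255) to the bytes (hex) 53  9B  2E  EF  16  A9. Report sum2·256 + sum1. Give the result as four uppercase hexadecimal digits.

5CCC

Running sums (mod 255):
  after byte 0 (53): sum1=83, sum2=83
  after byte 1 (9B): sum1=238, sum2=66
  after byte 2 (2E): sum1=29, sum2=95
  after byte 3 (EF): sum1=13, sum2=108
  after byte 4 (16): sum1=35, sum2=143
  after byte 5 (A9): sum1=204, sum2=92
Checksum = sum2·256 + sum1 = 92·256 + 204 = 23756 = 0x5CCC.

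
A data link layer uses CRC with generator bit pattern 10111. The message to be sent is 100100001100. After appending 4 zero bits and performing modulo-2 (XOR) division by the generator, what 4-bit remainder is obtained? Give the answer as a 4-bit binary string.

Append 4 zeros: 1001000011000000. Divide by 10111 (XOR where the leading bit is 1):
  pos 0: 10010 XOR 10111 = 00101
  pos 2: 10100 XOR 10111 = 00011
  pos 5: 11011 XOR 10111 = 01100
  pos 6: 11000 XOR 10111 = 01111
  pos 7: 11110 XOR 10111 = 01001
  pos 8: 10010 XOR 10111 = 00101
  pos 10: 10100 XOR 10111 = 00011
Remainder (last 4 bits) = 0110. This is the CRC / FCS.

0110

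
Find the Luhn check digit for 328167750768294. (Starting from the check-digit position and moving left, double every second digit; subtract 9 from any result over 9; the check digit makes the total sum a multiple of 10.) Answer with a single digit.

5

Partial digits right→left: 4 9 2 8 6 7 0 5 7 7 6 1 8 2 3
Double every second digit counting from the check-digit position (so the 1st, 3rd, 5th, ... of the partial from the right).
  doubled (with −9 where >9): 8 4 3 0 5 3 7 6 → sum 36
  kept as-is: 9 8 7 5 7 1 2 → sum 39
Total = 36 + 39 = 75.
Check digit = (10 − (75 mod 10)) mod 10 = 5.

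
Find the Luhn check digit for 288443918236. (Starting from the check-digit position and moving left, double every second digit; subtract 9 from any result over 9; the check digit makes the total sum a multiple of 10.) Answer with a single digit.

6

Partial digits right→left: 6 3 2 8 1 9 3 4 4 8 8 2
Double every second digit counting from the check-digit position (so the 1st, 3rd, 5th, ... of the partial from the right).
  doubled (with −9 where >9): 3 4 2 6 8 7 → sum 30
  kept as-is: 3 8 9 4 8 2 → sum 34
Total = 30 + 34 = 64.
Check digit = (10 − (64 mod 10)) mod 10 = 6.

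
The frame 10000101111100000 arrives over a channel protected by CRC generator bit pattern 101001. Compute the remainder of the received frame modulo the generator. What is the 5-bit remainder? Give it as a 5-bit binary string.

Modulo-2 division of 10000101111100000 by 101001:
  pos 0: 100001 XOR 101001 = 001000
  pos 2: 100001 XOR 101001 = 001000
  pos 4: 100011 XOR 101001 = 001010
  pos 6: 101011 XOR 101001 = 000010
  pos 10: 100000 XOR 101001 = 001001
Remainder = 10010 (nonzero — an error is detected).

10010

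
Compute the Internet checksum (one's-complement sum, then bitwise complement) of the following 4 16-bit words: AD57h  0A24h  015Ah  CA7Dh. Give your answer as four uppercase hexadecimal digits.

7CAC

One's-complement addition (fold any carry out of bit 15 back into bit 0):
  0xAD57 + 0x0A24 = 0x0B77B
  0xB77B + 0x015A = 0x0B8D5
  0xB8D5 + 0xCA7D = 0x18352 → wrap carry → 0x8353
One's-complement sum = 0x8353.
Checksum = ~0x8353 & 0xFFFF = 0x7CAC.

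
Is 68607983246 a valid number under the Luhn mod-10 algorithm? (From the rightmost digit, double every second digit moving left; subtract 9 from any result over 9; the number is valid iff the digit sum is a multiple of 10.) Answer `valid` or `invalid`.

From the right, keep odd positions and double even positions (subtract 9 from any doubled value over 9):
  doubled (positions 2,4,...): 8 6 9 0 7 → sum 30
  kept (positions 1,3,...): 6 2 8 7 6 6 → sum 35
Total = 65.
65 mod 10 = 5, so the number is invalid.

invalid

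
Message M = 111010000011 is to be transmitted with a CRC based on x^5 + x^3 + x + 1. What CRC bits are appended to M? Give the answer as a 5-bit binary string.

Append 5 zeros: 11101000001100000. Divide by 101011 (XOR where the leading bit is 1):
  pos 0: 111010 XOR 101011 = 010001
  pos 1: 100010 XOR 101011 = 001001
  pos 3: 100100 XOR 101011 = 001111
  pos 5: 111101 XOR 101011 = 010110
  pos 6: 101101 XOR 101011 = 000110
  pos 9: 110000 XOR 101011 = 011011
  pos 10: 110110 XOR 101011 = 011101
  pos 11: 111010 XOR 101011 = 010001
Remainder (last 5 bits) = 10001. This is the CRC / FCS.

10001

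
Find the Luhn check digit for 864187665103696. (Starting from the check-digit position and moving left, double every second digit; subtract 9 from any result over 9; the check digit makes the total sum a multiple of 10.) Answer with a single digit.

Partial digits right→left: 6 9 6 3 0 1 5 6 6 7 8 1 4 6 8
Double every second digit counting from the check-digit position (so the 1st, 3rd, 5th, ... of the partial from the right).
  doubled (with −9 where >9): 3 3 0 1 3 7 8 7 → sum 32
  kept as-is: 9 3 1 6 7 1 6 → sum 33
Total = 32 + 33 = 65.
Check digit = (10 − (65 mod 10)) mod 10 = 5.

5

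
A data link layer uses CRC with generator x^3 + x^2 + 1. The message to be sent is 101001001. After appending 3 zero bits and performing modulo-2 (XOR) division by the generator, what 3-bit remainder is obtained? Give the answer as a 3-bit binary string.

000

Append 3 zeros: 101001001000. Divide by 1101 (XOR where the leading bit is 1):
  pos 0: 1010 XOR 1101 = 0111
  pos 1: 1110 XOR 1101 = 0011
  pos 3: 1110 XOR 1101 = 0011
  pos 5: 1101 XOR 1101 = 0000
Remainder (last 3 bits) = 000. This is the CRC / FCS.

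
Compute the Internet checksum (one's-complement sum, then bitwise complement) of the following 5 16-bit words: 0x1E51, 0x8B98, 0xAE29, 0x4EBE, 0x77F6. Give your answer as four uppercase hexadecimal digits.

E137

One's-complement addition (fold any carry out of bit 15 back into bit 0):
  0x1E51 + 0x8B98 = 0x0A9E9
  0xA9E9 + 0xAE29 = 0x15812 → wrap carry → 0x5813
  0x5813 + 0x4EBE = 0x0A6D1
  0xA6D1 + 0x77F6 = 0x11EC7 → wrap carry → 0x1EC8
One's-complement sum = 0x1EC8.
Checksum = ~0x1EC8 & 0xFFFF = 0xE137.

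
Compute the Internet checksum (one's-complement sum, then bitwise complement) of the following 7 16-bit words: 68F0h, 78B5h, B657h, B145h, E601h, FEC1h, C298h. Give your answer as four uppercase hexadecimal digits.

0F60

One's-complement addition (fold any carry out of bit 15 back into bit 0):
  0x68F0 + 0x78B5 = 0x0E1A5
  0xE1A5 + 0xB657 = 0x197FC → wrap carry → 0x97FD
  0x97FD + 0xB145 = 0x14942 → wrap carry → 0x4943
  0x4943 + 0xE601 = 0x12F44 → wrap carry → 0x2F45
  0x2F45 + 0xFEC1 = 0x12E06 → wrap carry → 0x2E07
  0x2E07 + 0xC298 = 0x0F09F
One's-complement sum = 0xF09F.
Checksum = ~0xF09F & 0xFFFF = 0x0F60.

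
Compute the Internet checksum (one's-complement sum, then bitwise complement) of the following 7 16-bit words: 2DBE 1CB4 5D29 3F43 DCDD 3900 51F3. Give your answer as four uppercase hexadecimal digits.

B14F

One's-complement addition (fold any carry out of bit 15 back into bit 0):
  0x2DBE + 0x1CB4 = 0x04A72
  0x4A72 + 0x5D29 = 0x0A79B
  0xA79B + 0x3F43 = 0x0E6DE
  0xE6DE + 0xDCDD = 0x1C3BB → wrap carry → 0xC3BC
  0xC3BC + 0x3900 = 0x0FCBC
  0xFCBC + 0x51F3 = 0x14EAF → wrap carry → 0x4EB0
One's-complement sum = 0x4EB0.
Checksum = ~0x4EB0 & 0xFFFF = 0xB14F.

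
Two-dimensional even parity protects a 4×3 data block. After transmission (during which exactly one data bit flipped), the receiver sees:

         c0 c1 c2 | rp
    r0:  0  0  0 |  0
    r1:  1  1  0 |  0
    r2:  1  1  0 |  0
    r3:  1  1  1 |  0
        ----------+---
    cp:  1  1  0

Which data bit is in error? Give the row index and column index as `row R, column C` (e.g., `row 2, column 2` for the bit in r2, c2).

Recompute each row's even parity and compare to rp:
  r0: data parity 0, sent rp 0 → ok
  r1: data parity 0, sent rp 0 → ok
  r2: data parity 0, sent rp 0 → ok
  r3: data parity 1, sent rp 0 → mismatch
Recompute each column's even parity and compare to cp:
  c0: data parity 1, sent cp 1 → ok
  c1: data parity 1, sent cp 1 → ok
  c2: data parity 1, sent cp 0 → mismatch
Exactly one row (r3) and one column (c2) fail → the flipped bit is at their intersection.

row 3, column 2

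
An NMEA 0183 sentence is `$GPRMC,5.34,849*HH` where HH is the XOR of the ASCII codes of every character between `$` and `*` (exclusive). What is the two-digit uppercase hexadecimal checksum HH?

XOR the ASCII codes of the payload characters:
  'G' = 0x47 → acc = 0x47
  'P' = 0x50 → acc = 0x17
  'R' = 0x52 → acc = 0x45
  'M' = 0x4D → acc = 0x08
  'C' = 0x43 → acc = 0x4B
  ',' = 0x2C → acc = 0x67
  '5' = 0x35 → acc = 0x52
  '.' = 0x2E → acc = 0x7C
  '3' = 0x33 → acc = 0x4F
  '4' = 0x34 → acc = 0x7B
  ',' = 0x2C → acc = 0x57
  '8' = 0x38 → acc = 0x6F
  '4' = 0x34 → acc = 0x5B
  '9' = 0x39 → acc = 0x62
Checksum = 0x62.

62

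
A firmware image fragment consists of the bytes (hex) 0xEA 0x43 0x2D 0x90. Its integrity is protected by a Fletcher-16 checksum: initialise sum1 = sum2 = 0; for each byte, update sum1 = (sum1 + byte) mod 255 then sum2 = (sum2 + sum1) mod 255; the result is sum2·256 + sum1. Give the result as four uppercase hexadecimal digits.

60EB

Running sums (mod 255):
  after byte 0 (0xEA): sum1=234, sum2=234
  after byte 1 (0x43): sum1=46, sum2=25
  after byte 2 (0x2D): sum1=91, sum2=116
  after byte 3 (0x90): sum1=235, sum2=96
Checksum = sum2·256 + sum1 = 96·256 + 235 = 24811 = 0x60EB.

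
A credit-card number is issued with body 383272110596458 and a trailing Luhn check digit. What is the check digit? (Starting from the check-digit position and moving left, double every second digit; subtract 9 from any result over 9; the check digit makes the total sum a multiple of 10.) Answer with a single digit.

8

Partial digits right→left: 8 5 4 6 9 5 0 1 1 2 7 2 3 8 3
Double every second digit counting from the check-digit position (so the 1st, 3rd, 5th, ... of the partial from the right).
  doubled (with −9 where >9): 7 8 9 0 2 5 6 6 → sum 43
  kept as-is: 5 6 5 1 2 2 8 → sum 29
Total = 43 + 29 = 72.
Check digit = (10 − (72 mod 10)) mod 10 = 8.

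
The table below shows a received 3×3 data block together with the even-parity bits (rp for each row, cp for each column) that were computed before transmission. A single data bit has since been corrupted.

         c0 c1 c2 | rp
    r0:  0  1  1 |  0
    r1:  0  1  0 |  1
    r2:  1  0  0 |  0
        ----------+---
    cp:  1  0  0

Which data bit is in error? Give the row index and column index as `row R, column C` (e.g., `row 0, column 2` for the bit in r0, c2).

row 2, column 2

Recompute each row's even parity and compare to rp:
  r0: data parity 0, sent rp 0 → ok
  r1: data parity 1, sent rp 1 → ok
  r2: data parity 1, sent rp 0 → mismatch
Recompute each column's even parity and compare to cp:
  c0: data parity 1, sent cp 1 → ok
  c1: data parity 0, sent cp 0 → ok
  c2: data parity 1, sent cp 0 → mismatch
Exactly one row (r2) and one column (c2) fail → the flipped bit is at their intersection.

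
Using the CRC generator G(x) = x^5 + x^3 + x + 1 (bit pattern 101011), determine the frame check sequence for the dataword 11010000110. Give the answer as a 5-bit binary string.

11111

Append 5 zeros: 1101000011000000. Divide by 101011 (XOR where the leading bit is 1):
  pos 0: 110100 XOR 101011 = 011111
  pos 1: 111110 XOR 101011 = 010101
  pos 2: 101010 XOR 101011 = 000001
  pos 7: 111000 XOR 101011 = 010011
  pos 8: 100110 XOR 101011 = 001101
  pos 10: 110100 XOR 101011 = 011111
Remainder (last 5 bits) = 11111. This is the CRC / FCS.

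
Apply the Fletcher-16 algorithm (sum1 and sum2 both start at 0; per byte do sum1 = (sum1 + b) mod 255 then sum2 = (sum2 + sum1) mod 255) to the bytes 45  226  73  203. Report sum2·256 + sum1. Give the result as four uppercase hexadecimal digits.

Running sums (mod 255):
  after byte 0 (45): sum1=45, sum2=45
  after byte 1 (226): sum1=16, sum2=61
  after byte 2 (73): sum1=89, sum2=150
  after byte 3 (203): sum1=37, sum2=187
Checksum = sum2·256 + sum1 = 187·256 + 37 = 47909 = 0xBB25.

BB25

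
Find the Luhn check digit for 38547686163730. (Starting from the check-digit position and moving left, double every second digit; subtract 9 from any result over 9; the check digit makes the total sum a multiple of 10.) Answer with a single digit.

Partial digits right→left: 0 3 7 3 6 1 6 8 6 7 4 5 8 3
Double every second digit counting from the check-digit position (so the 1st, 3rd, 5th, ... of the partial from the right).
  doubled (with −9 where >9): 0 5 3 3 3 8 7 → sum 29
  kept as-is: 3 3 1 8 7 5 3 → sum 30
Total = 29 + 30 = 59.
Check digit = (10 − (59 mod 10)) mod 10 = 1.

1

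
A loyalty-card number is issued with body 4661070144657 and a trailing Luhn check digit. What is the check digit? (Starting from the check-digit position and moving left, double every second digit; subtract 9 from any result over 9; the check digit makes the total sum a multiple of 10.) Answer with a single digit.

Partial digits right→left: 7 5 6 4 4 1 0 7 0 1 6 6 4
Double every second digit counting from the check-digit position (so the 1st, 3rd, 5th, ... of the partial from the right).
  doubled (with −9 where >9): 5 3 8 0 0 3 8 → sum 27
  kept as-is: 5 4 1 7 1 6 → sum 24
Total = 27 + 24 = 51.
Check digit = (10 − (51 mod 10)) mod 10 = 9.

9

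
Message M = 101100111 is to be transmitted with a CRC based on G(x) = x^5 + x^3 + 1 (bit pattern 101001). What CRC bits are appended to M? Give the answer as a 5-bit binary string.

11111

Append 5 zeros: 10110011100000. Divide by 101001 (XOR where the leading bit is 1):
  pos 0: 101100 XOR 101001 = 000101
  pos 3: 101111 XOR 101001 = 000110
  pos 6: 110000 XOR 101001 = 011001
  pos 7: 110010 XOR 101001 = 011011
  pos 8: 110110 XOR 101001 = 011111
Remainder (last 5 bits) = 11111. This is the CRC / FCS.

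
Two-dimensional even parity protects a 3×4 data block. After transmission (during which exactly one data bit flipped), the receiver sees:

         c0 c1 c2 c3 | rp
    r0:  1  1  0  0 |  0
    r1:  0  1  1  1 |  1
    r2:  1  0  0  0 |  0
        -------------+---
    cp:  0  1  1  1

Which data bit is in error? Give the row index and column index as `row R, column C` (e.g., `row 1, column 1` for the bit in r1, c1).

row 2, column 1

Recompute each row's even parity and compare to rp:
  r0: data parity 0, sent rp 0 → ok
  r1: data parity 1, sent rp 1 → ok
  r2: data parity 1, sent rp 0 → mismatch
Recompute each column's even parity and compare to cp:
  c0: data parity 0, sent cp 0 → ok
  c1: data parity 0, sent cp 1 → mismatch
  c2: data parity 1, sent cp 1 → ok
  c3: data parity 1, sent cp 1 → ok
Exactly one row (r2) and one column (c1) fail → the flipped bit is at their intersection.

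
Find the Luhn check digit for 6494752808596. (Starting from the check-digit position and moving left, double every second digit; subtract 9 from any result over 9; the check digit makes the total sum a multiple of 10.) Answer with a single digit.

7

Partial digits right→left: 6 9 5 8 0 8 2 5 7 4 9 4 6
Double every second digit counting from the check-digit position (so the 1st, 3rd, 5th, ... of the partial from the right).
  doubled (with −9 where >9): 3 1 0 4 5 9 3 → sum 25
  kept as-is: 9 8 8 5 4 4 → sum 38
Total = 25 + 38 = 63.
Check digit = (10 − (63 mod 10)) mod 10 = 7.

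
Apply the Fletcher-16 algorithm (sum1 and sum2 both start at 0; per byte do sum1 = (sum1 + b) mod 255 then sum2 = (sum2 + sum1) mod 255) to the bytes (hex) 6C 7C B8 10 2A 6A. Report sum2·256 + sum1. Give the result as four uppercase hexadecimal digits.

CA46

Running sums (mod 255):
  after byte 0 (6C): sum1=108, sum2=108
  after byte 1 (7C): sum1=232, sum2=85
  after byte 2 (B8): sum1=161, sum2=246
  after byte 3 (10): sum1=177, sum2=168
  after byte 4 (2A): sum1=219, sum2=132
  after byte 5 (6A): sum1=70, sum2=202
Checksum = sum2·256 + sum1 = 202·256 + 70 = 51782 = 0xCA46.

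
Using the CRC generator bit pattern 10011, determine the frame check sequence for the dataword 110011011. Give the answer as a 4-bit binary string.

Append 4 zeros: 1100110110000. Divide by 10011 (XOR where the leading bit is 1):
  pos 0: 11001 XOR 10011 = 01010
  pos 1: 10101 XOR 10011 = 00110
  pos 3: 11001 XOR 10011 = 01010
  pos 4: 10101 XOR 10011 = 00110
  pos 6: 11000 XOR 10011 = 01011
  pos 7: 10110 XOR 10011 = 00101
Remainder (last 4 bits) = 1010. This is the CRC / FCS.

1010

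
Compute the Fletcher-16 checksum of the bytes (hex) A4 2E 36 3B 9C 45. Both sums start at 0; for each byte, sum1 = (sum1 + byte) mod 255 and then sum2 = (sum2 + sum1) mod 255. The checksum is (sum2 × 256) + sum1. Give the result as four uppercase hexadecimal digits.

Running sums (mod 255):
  after byte 0 (A4): sum1=164, sum2=164
  after byte 1 (2E): sum1=210, sum2=119
  after byte 2 (36): sum1=9, sum2=128
  after byte 3 (3B): sum1=68, sum2=196
  after byte 4 (9C): sum1=224, sum2=165
  after byte 5 (45): sum1=38, sum2=203
Checksum = sum2·256 + sum1 = 203·256 + 38 = 52006 = 0xCB26.

CB26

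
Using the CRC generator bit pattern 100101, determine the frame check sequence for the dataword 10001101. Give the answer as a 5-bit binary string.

Append 5 zeros: 1000110100000. Divide by 100101 (XOR where the leading bit is 1):
  pos 0: 100011 XOR 100101 = 000110
  pos 3: 110010 XOR 100101 = 010111
  pos 4: 101110 XOR 100101 = 001011
  pos 6: 101100 XOR 100101 = 001001
Remainder (last 5 bits) = 10010. This is the CRC / FCS.

10010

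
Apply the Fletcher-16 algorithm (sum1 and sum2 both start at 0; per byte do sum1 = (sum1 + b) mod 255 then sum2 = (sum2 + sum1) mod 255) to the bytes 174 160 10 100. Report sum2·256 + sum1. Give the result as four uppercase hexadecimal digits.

Running sums (mod 255):
  after byte 0 (174): sum1=174, sum2=174
  after byte 1 (160): sum1=79, sum2=253
  after byte 2 (10): sum1=89, sum2=87
  after byte 3 (100): sum1=189, sum2=21
Checksum = sum2·256 + sum1 = 21·256 + 189 = 5565 = 0x15BD.

15BD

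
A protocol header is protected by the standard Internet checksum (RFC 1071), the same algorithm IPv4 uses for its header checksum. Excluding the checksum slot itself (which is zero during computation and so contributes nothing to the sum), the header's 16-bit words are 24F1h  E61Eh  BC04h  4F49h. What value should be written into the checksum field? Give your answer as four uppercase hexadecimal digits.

One's-complement addition (fold any carry out of bit 15 back into bit 0):
  0x24F1 + 0xE61E = 0x10B0F → wrap carry → 0x0B10
  0x0B10 + 0xBC04 = 0x0C714
  0xC714 + 0x4F49 = 0x1165D → wrap carry → 0x165E
One's-complement sum = 0x165E.
Checksum = ~0x165E & 0xFFFF = 0xE9A1.

E9A1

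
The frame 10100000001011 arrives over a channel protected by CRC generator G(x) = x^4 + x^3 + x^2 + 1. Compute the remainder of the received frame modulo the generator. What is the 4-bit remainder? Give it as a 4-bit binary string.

1000

Modulo-2 division of 10100000001011 by 11101:
  pos 0: 10100 XOR 11101 = 01001
  pos 1: 10010 XOR 11101 = 01111
  pos 2: 11110 XOR 11101 = 00011
  pos 5: 11000 XOR 11101 = 00101
  pos 7: 10110 XOR 11101 = 01011
  pos 8: 10111 XOR 11101 = 01010
  pos 9: 10101 XOR 11101 = 01000
Remainder = 1000 (nonzero — an error is detected).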